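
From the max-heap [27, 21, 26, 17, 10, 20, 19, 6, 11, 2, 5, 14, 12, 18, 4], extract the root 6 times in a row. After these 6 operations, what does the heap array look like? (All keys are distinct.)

[17, 11, 14, 6, 10, 4, 12, 2, 5]

extract-max #1 returns 27:
  remove root 27; move last element 4 to root → [4, 21, 26, 17, 10, 20, 19, 6, 11, 2, 5, 14, 12, 18]
  4 vs larger child 26 at index 2, swap → [26, 21, 4, 17, 10, 20, 19, 6, 11, 2, 5, 14, 12, 18]
  4 vs larger child 20 at index 5, swap → [26, 21, 20, 17, 10, 4, 19, 6, 11, 2, 5, 14, 12, 18]
  4 vs larger child 14 at index 11, swap → [26, 21, 20, 17, 10, 14, 19, 6, 11, 2, 5, 4, 12, 18]
extract-max #2 returns 26:
  remove root 26; move last element 18 to root → [18, 21, 20, 17, 10, 14, 19, 6, 11, 2, 5, 4, 12]
  18 vs larger child 21 at index 1, swap → [21, 18, 20, 17, 10, 14, 19, 6, 11, 2, 5, 4, 12]
extract-max #3 returns 21:
  remove root 21; move last element 12 to root → [12, 18, 20, 17, 10, 14, 19, 6, 11, 2, 5, 4]
  12 vs larger child 20 at index 2, swap → [20, 18, 12, 17, 10, 14, 19, 6, 11, 2, 5, 4]
  12 vs larger child 19 at index 6, swap → [20, 18, 19, 17, 10, 14, 12, 6, 11, 2, 5, 4]
extract-max #4 returns 20:
  remove root 20; move last element 4 to root → [4, 18, 19, 17, 10, 14, 12, 6, 11, 2, 5]
  4 vs larger child 19 at index 2, swap → [19, 18, 4, 17, 10, 14, 12, 6, 11, 2, 5]
  4 vs larger child 14 at index 5, swap → [19, 18, 14, 17, 10, 4, 12, 6, 11, 2, 5]
extract-max #5 returns 19:
  remove root 19; move last element 5 to root → [5, 18, 14, 17, 10, 4, 12, 6, 11, 2]
  5 vs larger child 18 at index 1, swap → [18, 5, 14, 17, 10, 4, 12, 6, 11, 2]
  5 vs larger child 17 at index 3, swap → [18, 17, 14, 5, 10, 4, 12, 6, 11, 2]
  5 vs larger child 11 at index 8, swap → [18, 17, 14, 11, 10, 4, 12, 6, 5, 2]
extract-max #6 returns 18:
  remove root 18; move last element 2 to root → [2, 17, 14, 11, 10, 4, 12, 6, 5]
  2 vs larger child 17 at index 1, swap → [17, 2, 14, 11, 10, 4, 12, 6, 5]
  2 vs larger child 11 at index 3, swap → [17, 11, 14, 2, 10, 4, 12, 6, 5]
  2 vs larger child 6 at index 7, swap → [17, 11, 14, 6, 10, 4, 12, 2, 5]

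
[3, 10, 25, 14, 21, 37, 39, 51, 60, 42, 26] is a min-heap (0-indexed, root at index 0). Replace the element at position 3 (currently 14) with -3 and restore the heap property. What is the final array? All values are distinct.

[-3, 3, 25, 10, 21, 37, 39, 51, 60, 42, 26]

set index 3 from 14 to -3 → [3, 10, 25, -3, 21, 37, 39, 51, 60, 42, 26]
-3 < parent 10 at index 1, swap → [3, -3, 25, 10, 21, 37, 39, 51, 60, 42, 26]
-3 < parent 3 at index 0, swap → [-3, 3, 25, 10, 21, 37, 39, 51, 60, 42, 26]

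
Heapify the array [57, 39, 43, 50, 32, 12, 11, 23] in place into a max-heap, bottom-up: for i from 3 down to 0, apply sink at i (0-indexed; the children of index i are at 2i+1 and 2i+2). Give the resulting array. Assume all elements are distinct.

[57, 50, 43, 39, 32, 12, 11, 23]

sift down from index 3: already satisfies heap property
sift down from index 2: already satisfies heap property
sift down from index 1:
  39 vs larger child 50 at index 3, swap → [57, 50, 43, 39, 32, 12, 11, 23]
sift down from index 0: already satisfies heap property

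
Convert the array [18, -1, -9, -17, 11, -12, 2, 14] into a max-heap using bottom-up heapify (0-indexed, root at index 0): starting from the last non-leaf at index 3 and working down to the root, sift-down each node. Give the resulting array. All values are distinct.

[18, 14, 2, -1, 11, -12, -9, -17]

sift down from index 3:
  -17 vs only child 14 at index 7, swap → [18, -1, -9, 14, 11, -12, 2, -17]
sift down from index 2:
  -9 vs larger child 2 at index 6, swap → [18, -1, 2, 14, 11, -12, -9, -17]
sift down from index 1:
  -1 vs larger child 14 at index 3, swap → [18, 14, 2, -1, 11, -12, -9, -17]
sift down from index 0: already satisfies heap property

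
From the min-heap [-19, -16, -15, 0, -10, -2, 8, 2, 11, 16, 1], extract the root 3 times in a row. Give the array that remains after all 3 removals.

extract-min #1 returns -19:
  remove root -19; move last element 1 to root → [1, -16, -15, 0, -10, -2, 8, 2, 11, 16]
  1 vs smaller child -16 at index 1, swap → [-16, 1, -15, 0, -10, -2, 8, 2, 11, 16]
  1 vs smaller child -10 at index 4, swap → [-16, -10, -15, 0, 1, -2, 8, 2, 11, 16]
extract-min #2 returns -16:
  remove root -16; move last element 16 to root → [16, -10, -15, 0, 1, -2, 8, 2, 11]
  16 vs smaller child -15 at index 2, swap → [-15, -10, 16, 0, 1, -2, 8, 2, 11]
  16 vs smaller child -2 at index 5, swap → [-15, -10, -2, 0, 1, 16, 8, 2, 11]
extract-min #3 returns -15:
  remove root -15; move last element 11 to root → [11, -10, -2, 0, 1, 16, 8, 2]
  11 vs smaller child -10 at index 1, swap → [-10, 11, -2, 0, 1, 16, 8, 2]
  11 vs smaller child 0 at index 3, swap → [-10, 0, -2, 11, 1, 16, 8, 2]
  11 vs only child 2 at index 7, swap → [-10, 0, -2, 2, 1, 16, 8, 11]

[-10, 0, -2, 2, 1, 16, 8, 11]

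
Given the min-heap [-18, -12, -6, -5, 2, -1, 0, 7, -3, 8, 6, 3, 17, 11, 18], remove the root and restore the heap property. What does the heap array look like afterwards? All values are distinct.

remove root -18; move last element 18 to root → [18, -12, -6, -5, 2, -1, 0, 7, -3, 8, 6, 3, 17, 11]
18 vs smaller child -12 at index 1, swap → [-12, 18, -6, -5, 2, -1, 0, 7, -3, 8, 6, 3, 17, 11]
18 vs smaller child -5 at index 3, swap → [-12, -5, -6, 18, 2, -1, 0, 7, -3, 8, 6, 3, 17, 11]
18 vs smaller child -3 at index 8, swap → [-12, -5, -6, -3, 2, -1, 0, 7, 18, 8, 6, 3, 17, 11]

[-12, -5, -6, -3, 2, -1, 0, 7, 18, 8, 6, 3, 17, 11]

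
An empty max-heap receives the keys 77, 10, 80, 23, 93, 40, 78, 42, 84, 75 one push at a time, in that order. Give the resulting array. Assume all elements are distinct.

[93, 84, 78, 80, 75, 40, 77, 10, 42, 23]

Insert 77:
  append 77 at index 0 → [77] (no swap needed)
Insert 10:
  append 10 at index 1 → [77, 10] (no swap needed)
Insert 80:
  append 80 at index 2 → [77, 10, 80]
  80 > parent 77 at index 0, swap → [80, 10, 77]
Insert 23:
  append 23 at index 3 → [80, 10, 77, 23]
  23 > parent 10 at index 1, swap → [80, 23, 77, 10]
Insert 93:
  append 93 at index 4 → [80, 23, 77, 10, 93]
  93 > parent 23 at index 1, swap → [80, 93, 77, 10, 23]
  93 > parent 80 at index 0, swap → [93, 80, 77, 10, 23]
Insert 40:
  append 40 at index 5 → [93, 80, 77, 10, 23, 40] (no swap needed)
Insert 78:
  append 78 at index 6 → [93, 80, 77, 10, 23, 40, 78]
  78 > parent 77 at index 2, swap → [93, 80, 78, 10, 23, 40, 77]
Insert 42:
  append 42 at index 7 → [93, 80, 78, 10, 23, 40, 77, 42]
  42 > parent 10 at index 3, swap → [93, 80, 78, 42, 23, 40, 77, 10]
Insert 84:
  append 84 at index 8 → [93, 80, 78, 42, 23, 40, 77, 10, 84]
  84 > parent 42 at index 3, swap → [93, 80, 78, 84, 23, 40, 77, 10, 42]
  84 > parent 80 at index 1, swap → [93, 84, 78, 80, 23, 40, 77, 10, 42]
Insert 75:
  append 75 at index 9 → [93, 84, 78, 80, 23, 40, 77, 10, 42, 75]
  75 > parent 23 at index 4, swap → [93, 84, 78, 80, 75, 40, 77, 10, 42, 23]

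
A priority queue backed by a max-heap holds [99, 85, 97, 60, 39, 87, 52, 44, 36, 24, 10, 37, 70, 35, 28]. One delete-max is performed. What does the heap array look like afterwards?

[97, 85, 87, 60, 39, 70, 52, 44, 36, 24, 10, 37, 28, 35]

remove root 99; move last element 28 to root → [28, 85, 97, 60, 39, 87, 52, 44, 36, 24, 10, 37, 70, 35]
28 vs larger child 97 at index 2, swap → [97, 85, 28, 60, 39, 87, 52, 44, 36, 24, 10, 37, 70, 35]
28 vs larger child 87 at index 5, swap → [97, 85, 87, 60, 39, 28, 52, 44, 36, 24, 10, 37, 70, 35]
28 vs larger child 70 at index 12, swap → [97, 85, 87, 60, 39, 70, 52, 44, 36, 24, 10, 37, 28, 35]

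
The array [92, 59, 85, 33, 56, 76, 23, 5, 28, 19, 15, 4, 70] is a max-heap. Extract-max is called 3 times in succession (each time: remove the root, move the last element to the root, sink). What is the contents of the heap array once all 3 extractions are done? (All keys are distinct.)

[70, 59, 23, 33, 56, 4, 15, 5, 28, 19]

extract-max #1 returns 92:
  remove root 92; move last element 70 to root → [70, 59, 85, 33, 56, 76, 23, 5, 28, 19, 15, 4]
  70 vs larger child 85 at index 2, swap → [85, 59, 70, 33, 56, 76, 23, 5, 28, 19, 15, 4]
  70 vs larger child 76 at index 5, swap → [85, 59, 76, 33, 56, 70, 23, 5, 28, 19, 15, 4]
extract-max #2 returns 85:
  remove root 85; move last element 4 to root → [4, 59, 76, 33, 56, 70, 23, 5, 28, 19, 15]
  4 vs larger child 76 at index 2, swap → [76, 59, 4, 33, 56, 70, 23, 5, 28, 19, 15]
  4 vs larger child 70 at index 5, swap → [76, 59, 70, 33, 56, 4, 23, 5, 28, 19, 15]
extract-max #3 returns 76:
  remove root 76; move last element 15 to root → [15, 59, 70, 33, 56, 4, 23, 5, 28, 19]
  15 vs larger child 70 at index 2, swap → [70, 59, 15, 33, 56, 4, 23, 5, 28, 19]
  15 vs larger child 23 at index 6, swap → [70, 59, 23, 33, 56, 4, 15, 5, 28, 19]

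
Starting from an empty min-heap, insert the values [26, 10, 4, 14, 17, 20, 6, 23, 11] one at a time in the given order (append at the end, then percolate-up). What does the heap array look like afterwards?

[4, 11, 6, 14, 17, 20, 10, 26, 23]

Insert 26:
  append 26 at index 0 → [26] (no swap needed)
Insert 10:
  append 10 at index 1 → [26, 10]
  10 < parent 26 at index 0, swap → [10, 26]
Insert 4:
  append 4 at index 2 → [10, 26, 4]
  4 < parent 10 at index 0, swap → [4, 26, 10]
Insert 14:
  append 14 at index 3 → [4, 26, 10, 14]
  14 < parent 26 at index 1, swap → [4, 14, 10, 26]
Insert 17:
  append 17 at index 4 → [4, 14, 10, 26, 17] (no swap needed)
Insert 20:
  append 20 at index 5 → [4, 14, 10, 26, 17, 20] (no swap needed)
Insert 6:
  append 6 at index 6 → [4, 14, 10, 26, 17, 20, 6]
  6 < parent 10 at index 2, swap → [4, 14, 6, 26, 17, 20, 10]
Insert 23:
  append 23 at index 7 → [4, 14, 6, 26, 17, 20, 10, 23]
  23 < parent 26 at index 3, swap → [4, 14, 6, 23, 17, 20, 10, 26]
Insert 11:
  append 11 at index 8 → [4, 14, 6, 23, 17, 20, 10, 26, 11]
  11 < parent 23 at index 3, swap → [4, 14, 6, 11, 17, 20, 10, 26, 23]
  11 < parent 14 at index 1, swap → [4, 11, 6, 14, 17, 20, 10, 26, 23]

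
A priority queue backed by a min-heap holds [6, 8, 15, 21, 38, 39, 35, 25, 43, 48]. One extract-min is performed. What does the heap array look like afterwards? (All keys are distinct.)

[8, 21, 15, 25, 38, 39, 35, 48, 43]

remove root 6; move last element 48 to root → [48, 8, 15, 21, 38, 39, 35, 25, 43]
48 vs smaller child 8 at index 1, swap → [8, 48, 15, 21, 38, 39, 35, 25, 43]
48 vs smaller child 21 at index 3, swap → [8, 21, 15, 48, 38, 39, 35, 25, 43]
48 vs smaller child 25 at index 7, swap → [8, 21, 15, 25, 38, 39, 35, 48, 43]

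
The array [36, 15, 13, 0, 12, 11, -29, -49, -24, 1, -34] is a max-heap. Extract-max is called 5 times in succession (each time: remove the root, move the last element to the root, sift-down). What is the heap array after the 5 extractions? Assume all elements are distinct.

[1, 0, -29, -49, -24, -34]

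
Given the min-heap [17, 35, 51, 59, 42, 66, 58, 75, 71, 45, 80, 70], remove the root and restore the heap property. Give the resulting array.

[35, 42, 51, 59, 45, 66, 58, 75, 71, 70, 80]

remove root 17; move last element 70 to root → [70, 35, 51, 59, 42, 66, 58, 75, 71, 45, 80]
70 vs smaller child 35 at index 1, swap → [35, 70, 51, 59, 42, 66, 58, 75, 71, 45, 80]
70 vs smaller child 42 at index 4, swap → [35, 42, 51, 59, 70, 66, 58, 75, 71, 45, 80]
70 vs smaller child 45 at index 9, swap → [35, 42, 51, 59, 45, 66, 58, 75, 71, 70, 80]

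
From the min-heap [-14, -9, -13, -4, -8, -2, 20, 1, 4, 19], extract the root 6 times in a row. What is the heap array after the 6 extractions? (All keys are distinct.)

[1, 4, 19, 20]

extract-min #1 returns -14:
  remove root -14; move last element 19 to root → [19, -9, -13, -4, -8, -2, 20, 1, 4]
  19 vs smaller child -13 at index 2, swap → [-13, -9, 19, -4, -8, -2, 20, 1, 4]
  19 vs smaller child -2 at index 5, swap → [-13, -9, -2, -4, -8, 19, 20, 1, 4]
extract-min #2 returns -13:
  remove root -13; move last element 4 to root → [4, -9, -2, -4, -8, 19, 20, 1]
  4 vs smaller child -9 at index 1, swap → [-9, 4, -2, -4, -8, 19, 20, 1]
  4 vs smaller child -8 at index 4, swap → [-9, -8, -2, -4, 4, 19, 20, 1]
extract-min #3 returns -9:
  remove root -9; move last element 1 to root → [1, -8, -2, -4, 4, 19, 20]
  1 vs smaller child -8 at index 1, swap → [-8, 1, -2, -4, 4, 19, 20]
  1 vs smaller child -4 at index 3, swap → [-8, -4, -2, 1, 4, 19, 20]
extract-min #4 returns -8:
  remove root -8; move last element 20 to root → [20, -4, -2, 1, 4, 19]
  20 vs smaller child -4 at index 1, swap → [-4, 20, -2, 1, 4, 19]
  20 vs smaller child 1 at index 3, swap → [-4, 1, -2, 20, 4, 19]
extract-min #5 returns -4:
  remove root -4; move last element 19 to root → [19, 1, -2, 20, 4]
  19 vs smaller child -2 at index 2, swap → [-2, 1, 19, 20, 4]
extract-min #6 returns -2:
  remove root -2; move last element 4 to root → [4, 1, 19, 20]
  4 vs smaller child 1 at index 1, swap → [1, 4, 19, 20]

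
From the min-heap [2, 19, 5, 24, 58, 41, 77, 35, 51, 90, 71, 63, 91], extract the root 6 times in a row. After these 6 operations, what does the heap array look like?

[51, 58, 63, 71, 91, 90, 77]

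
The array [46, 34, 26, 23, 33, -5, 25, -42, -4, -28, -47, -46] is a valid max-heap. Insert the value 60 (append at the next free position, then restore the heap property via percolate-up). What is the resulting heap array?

[60, 34, 46, 23, 33, 26, 25, -42, -4, -28, -47, -46, -5]

append 60 at index 12 → [46, 34, 26, 23, 33, -5, 25, -42, -4, -28, -47, -46, 60]
60 > parent -5 at index 5, swap → [46, 34, 26, 23, 33, 60, 25, -42, -4, -28, -47, -46, -5]
60 > parent 26 at index 2, swap → [46, 34, 60, 23, 33, 26, 25, -42, -4, -28, -47, -46, -5]
60 > parent 46 at index 0, swap → [60, 34, 46, 23, 33, 26, 25, -42, -4, -28, -47, -46, -5]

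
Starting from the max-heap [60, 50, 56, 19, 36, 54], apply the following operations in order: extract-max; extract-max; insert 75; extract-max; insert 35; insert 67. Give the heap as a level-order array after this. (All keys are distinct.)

extract-max → returns 60:
  remove root 60; move last element 54 to root → [54, 50, 56, 19, 36]
  54 vs larger child 56 at index 2, swap → [56, 50, 54, 19, 36]
extract-max → returns 56:
  remove root 56; move last element 36 to root → [36, 50, 54, 19]
  36 vs larger child 54 at index 2, swap → [54, 50, 36, 19]
insert 75:
  append 75 at index 4 → [54, 50, 36, 19, 75]
  75 > parent 50 at index 1, swap → [54, 75, 36, 19, 50]
  75 > parent 54 at index 0, swap → [75, 54, 36, 19, 50]
extract-max → returns 75:
  remove root 75; move last element 50 to root → [50, 54, 36, 19]
  50 vs larger child 54 at index 1, swap → [54, 50, 36, 19]
insert 35:
  append 35 at index 4 → [54, 50, 36, 19, 35] (no swap needed)
insert 67:
  append 67 at index 5 → [54, 50, 36, 19, 35, 67]
  67 > parent 36 at index 2, swap → [54, 50, 67, 19, 35, 36]
  67 > parent 54 at index 0, swap → [67, 50, 54, 19, 35, 36]

[67, 50, 54, 19, 35, 36]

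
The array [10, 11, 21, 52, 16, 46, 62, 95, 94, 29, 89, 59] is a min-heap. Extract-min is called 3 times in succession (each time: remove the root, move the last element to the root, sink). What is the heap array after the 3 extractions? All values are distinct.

extract-min #1 returns 10:
  remove root 10; move last element 59 to root → [59, 11, 21, 52, 16, 46, 62, 95, 94, 29, 89]
  59 vs smaller child 11 at index 1, swap → [11, 59, 21, 52, 16, 46, 62, 95, 94, 29, 89]
  59 vs smaller child 16 at index 4, swap → [11, 16, 21, 52, 59, 46, 62, 95, 94, 29, 89]
  59 vs smaller child 29 at index 9, swap → [11, 16, 21, 52, 29, 46, 62, 95, 94, 59, 89]
extract-min #2 returns 11:
  remove root 11; move last element 89 to root → [89, 16, 21, 52, 29, 46, 62, 95, 94, 59]
  89 vs smaller child 16 at index 1, swap → [16, 89, 21, 52, 29, 46, 62, 95, 94, 59]
  89 vs smaller child 29 at index 4, swap → [16, 29, 21, 52, 89, 46, 62, 95, 94, 59]
  89 vs only child 59 at index 9, swap → [16, 29, 21, 52, 59, 46, 62, 95, 94, 89]
extract-min #3 returns 16:
  remove root 16; move last element 89 to root → [89, 29, 21, 52, 59, 46, 62, 95, 94]
  89 vs smaller child 21 at index 2, swap → [21, 29, 89, 52, 59, 46, 62, 95, 94]
  89 vs smaller child 46 at index 5, swap → [21, 29, 46, 52, 59, 89, 62, 95, 94]

[21, 29, 46, 52, 59, 89, 62, 95, 94]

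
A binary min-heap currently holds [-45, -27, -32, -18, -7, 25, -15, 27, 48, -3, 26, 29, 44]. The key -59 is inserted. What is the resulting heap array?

append -59 at index 13 → [-45, -27, -32, -18, -7, 25, -15, 27, 48, -3, 26, 29, 44, -59]
-59 < parent -15 at index 6, swap → [-45, -27, -32, -18, -7, 25, -59, 27, 48, -3, 26, 29, 44, -15]
-59 < parent -32 at index 2, swap → [-45, -27, -59, -18, -7, 25, -32, 27, 48, -3, 26, 29, 44, -15]
-59 < parent -45 at index 0, swap → [-59, -27, -45, -18, -7, 25, -32, 27, 48, -3, 26, 29, 44, -15]

[-59, -27, -45, -18, -7, 25, -32, 27, 48, -3, 26, 29, 44, -15]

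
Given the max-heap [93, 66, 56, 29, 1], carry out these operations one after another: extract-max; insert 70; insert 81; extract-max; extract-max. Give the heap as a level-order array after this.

[66, 29, 56, 1]

extract-max → returns 93:
  remove root 93; move last element 1 to root → [1, 66, 56, 29]
  1 vs larger child 66 at index 1, swap → [66, 1, 56, 29]
  1 vs only child 29 at index 3, swap → [66, 29, 56, 1]
insert 70:
  append 70 at index 4 → [66, 29, 56, 1, 70]
  70 > parent 29 at index 1, swap → [66, 70, 56, 1, 29]
  70 > parent 66 at index 0, swap → [70, 66, 56, 1, 29]
insert 81:
  append 81 at index 5 → [70, 66, 56, 1, 29, 81]
  81 > parent 56 at index 2, swap → [70, 66, 81, 1, 29, 56]
  81 > parent 70 at index 0, swap → [81, 66, 70, 1, 29, 56]
extract-max → returns 81:
  remove root 81; move last element 56 to root → [56, 66, 70, 1, 29]
  56 vs larger child 70 at index 2, swap → [70, 66, 56, 1, 29]
extract-max → returns 70:
  remove root 70; move last element 29 to root → [29, 66, 56, 1]
  29 vs larger child 66 at index 1, swap → [66, 29, 56, 1]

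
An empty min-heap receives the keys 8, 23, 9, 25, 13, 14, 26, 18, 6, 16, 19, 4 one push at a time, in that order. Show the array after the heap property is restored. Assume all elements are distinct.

[4, 8, 6, 13, 16, 9, 26, 25, 18, 23, 19, 14]

Insert 8:
  append 8 at index 0 → [8] (no swap needed)
Insert 23:
  append 23 at index 1 → [8, 23] (no swap needed)
Insert 9:
  append 9 at index 2 → [8, 23, 9] (no swap needed)
Insert 25:
  append 25 at index 3 → [8, 23, 9, 25] (no swap needed)
Insert 13:
  append 13 at index 4 → [8, 23, 9, 25, 13]
  13 < parent 23 at index 1, swap → [8, 13, 9, 25, 23]
Insert 14:
  append 14 at index 5 → [8, 13, 9, 25, 23, 14] (no swap needed)
Insert 26:
  append 26 at index 6 → [8, 13, 9, 25, 23, 14, 26] (no swap needed)
Insert 18:
  append 18 at index 7 → [8, 13, 9, 25, 23, 14, 26, 18]
  18 < parent 25 at index 3, swap → [8, 13, 9, 18, 23, 14, 26, 25]
Insert 6:
  append 6 at index 8 → [8, 13, 9, 18, 23, 14, 26, 25, 6]
  6 < parent 18 at index 3, swap → [8, 13, 9, 6, 23, 14, 26, 25, 18]
  6 < parent 13 at index 1, swap → [8, 6, 9, 13, 23, 14, 26, 25, 18]
  6 < parent 8 at index 0, swap → [6, 8, 9, 13, 23, 14, 26, 25, 18]
Insert 16:
  append 16 at index 9 → [6, 8, 9, 13, 23, 14, 26, 25, 18, 16]
  16 < parent 23 at index 4, swap → [6, 8, 9, 13, 16, 14, 26, 25, 18, 23]
Insert 19:
  append 19 at index 10 → [6, 8, 9, 13, 16, 14, 26, 25, 18, 23, 19] (no swap needed)
Insert 4:
  append 4 at index 11 → [6, 8, 9, 13, 16, 14, 26, 25, 18, 23, 19, 4]
  4 < parent 14 at index 5, swap → [6, 8, 9, 13, 16, 4, 26, 25, 18, 23, 19, 14]
  4 < parent 9 at index 2, swap → [6, 8, 4, 13, 16, 9, 26, 25, 18, 23, 19, 14]
  4 < parent 6 at index 0, swap → [4, 8, 6, 13, 16, 9, 26, 25, 18, 23, 19, 14]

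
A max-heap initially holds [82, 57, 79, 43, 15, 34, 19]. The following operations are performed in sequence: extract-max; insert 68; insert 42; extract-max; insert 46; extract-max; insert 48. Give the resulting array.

[57, 48, 42, 46, 15, 19, 34, 43]

extract-max → returns 82:
  remove root 82; move last element 19 to root → [19, 57, 79, 43, 15, 34]
  19 vs larger child 79 at index 2, swap → [79, 57, 19, 43, 15, 34]
  19 vs only child 34 at index 5, swap → [79, 57, 34, 43, 15, 19]
insert 68:
  append 68 at index 6 → [79, 57, 34, 43, 15, 19, 68]
  68 > parent 34 at index 2, swap → [79, 57, 68, 43, 15, 19, 34]
insert 42:
  append 42 at index 7 → [79, 57, 68, 43, 15, 19, 34, 42] (no swap needed)
extract-max → returns 79:
  remove root 79; move last element 42 to root → [42, 57, 68, 43, 15, 19, 34]
  42 vs larger child 68 at index 2, swap → [68, 57, 42, 43, 15, 19, 34]
insert 46:
  append 46 at index 7 → [68, 57, 42, 43, 15, 19, 34, 46]
  46 > parent 43 at index 3, swap → [68, 57, 42, 46, 15, 19, 34, 43]
extract-max → returns 68:
  remove root 68; move last element 43 to root → [43, 57, 42, 46, 15, 19, 34]
  43 vs larger child 57 at index 1, swap → [57, 43, 42, 46, 15, 19, 34]
  43 vs larger child 46 at index 3, swap → [57, 46, 42, 43, 15, 19, 34]
insert 48:
  append 48 at index 7 → [57, 46, 42, 43, 15, 19, 34, 48]
  48 > parent 43 at index 3, swap → [57, 46, 42, 48, 15, 19, 34, 43]
  48 > parent 46 at index 1, swap → [57, 48, 42, 46, 15, 19, 34, 43]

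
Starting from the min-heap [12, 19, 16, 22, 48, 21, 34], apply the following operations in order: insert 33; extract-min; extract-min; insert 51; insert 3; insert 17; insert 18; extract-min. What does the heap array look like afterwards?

[17, 18, 21, 19, 48, 33, 51, 34, 22]

insert 33:
  append 33 at index 7 → [12, 19, 16, 22, 48, 21, 34, 33] (no swap needed)
extract-min → returns 12:
  remove root 12; move last element 33 to root → [33, 19, 16, 22, 48, 21, 34]
  33 vs smaller child 16 at index 2, swap → [16, 19, 33, 22, 48, 21, 34]
  33 vs smaller child 21 at index 5, swap → [16, 19, 21, 22, 48, 33, 34]
extract-min → returns 16:
  remove root 16; move last element 34 to root → [34, 19, 21, 22, 48, 33]
  34 vs smaller child 19 at index 1, swap → [19, 34, 21, 22, 48, 33]
  34 vs smaller child 22 at index 3, swap → [19, 22, 21, 34, 48, 33]
insert 51:
  append 51 at index 6 → [19, 22, 21, 34, 48, 33, 51] (no swap needed)
insert 3:
  append 3 at index 7 → [19, 22, 21, 34, 48, 33, 51, 3]
  3 < parent 34 at index 3, swap → [19, 22, 21, 3, 48, 33, 51, 34]
  3 < parent 22 at index 1, swap → [19, 3, 21, 22, 48, 33, 51, 34]
  3 < parent 19 at index 0, swap → [3, 19, 21, 22, 48, 33, 51, 34]
insert 17:
  append 17 at index 8 → [3, 19, 21, 22, 48, 33, 51, 34, 17]
  17 < parent 22 at index 3, swap → [3, 19, 21, 17, 48, 33, 51, 34, 22]
  17 < parent 19 at index 1, swap → [3, 17, 21, 19, 48, 33, 51, 34, 22]
insert 18:
  append 18 at index 9 → [3, 17, 21, 19, 48, 33, 51, 34, 22, 18]
  18 < parent 48 at index 4, swap → [3, 17, 21, 19, 18, 33, 51, 34, 22, 48]
extract-min → returns 3:
  remove root 3; move last element 48 to root → [48, 17, 21, 19, 18, 33, 51, 34, 22]
  48 vs smaller child 17 at index 1, swap → [17, 48, 21, 19, 18, 33, 51, 34, 22]
  48 vs smaller child 18 at index 4, swap → [17, 18, 21, 19, 48, 33, 51, 34, 22]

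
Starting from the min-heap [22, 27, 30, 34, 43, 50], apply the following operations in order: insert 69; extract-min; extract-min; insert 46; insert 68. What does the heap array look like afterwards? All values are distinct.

[30, 34, 46, 69, 43, 50, 68]

insert 69:
  append 69 at index 6 → [22, 27, 30, 34, 43, 50, 69] (no swap needed)
extract-min → returns 22:
  remove root 22; move last element 69 to root → [69, 27, 30, 34, 43, 50]
  69 vs smaller child 27 at index 1, swap → [27, 69, 30, 34, 43, 50]
  69 vs smaller child 34 at index 3, swap → [27, 34, 30, 69, 43, 50]
extract-min → returns 27:
  remove root 27; move last element 50 to root → [50, 34, 30, 69, 43]
  50 vs smaller child 30 at index 2, swap → [30, 34, 50, 69, 43]
insert 46:
  append 46 at index 5 → [30, 34, 50, 69, 43, 46]
  46 < parent 50 at index 2, swap → [30, 34, 46, 69, 43, 50]
insert 68:
  append 68 at index 6 → [30, 34, 46, 69, 43, 50, 68] (no swap needed)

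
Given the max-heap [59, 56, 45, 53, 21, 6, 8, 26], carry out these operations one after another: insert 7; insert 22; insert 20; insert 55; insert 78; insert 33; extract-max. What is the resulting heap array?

[59, 56, 55, 53, 22, 45, 33, 26, 7, 21, 20, 6, 8]

insert 7:
  append 7 at index 8 → [59, 56, 45, 53, 21, 6, 8, 26, 7] (no swap needed)
insert 22:
  append 22 at index 9 → [59, 56, 45, 53, 21, 6, 8, 26, 7, 22]
  22 > parent 21 at index 4, swap → [59, 56, 45, 53, 22, 6, 8, 26, 7, 21]
insert 20:
  append 20 at index 10 → [59, 56, 45, 53, 22, 6, 8, 26, 7, 21, 20] (no swap needed)
insert 55:
  append 55 at index 11 → [59, 56, 45, 53, 22, 6, 8, 26, 7, 21, 20, 55]
  55 > parent 6 at index 5, swap → [59, 56, 45, 53, 22, 55, 8, 26, 7, 21, 20, 6]
  55 > parent 45 at index 2, swap → [59, 56, 55, 53, 22, 45, 8, 26, 7, 21, 20, 6]
insert 78:
  append 78 at index 12 → [59, 56, 55, 53, 22, 45, 8, 26, 7, 21, 20, 6, 78]
  78 > parent 45 at index 5, swap → [59, 56, 55, 53, 22, 78, 8, 26, 7, 21, 20, 6, 45]
  78 > parent 55 at index 2, swap → [59, 56, 78, 53, 22, 55, 8, 26, 7, 21, 20, 6, 45]
  78 > parent 59 at index 0, swap → [78, 56, 59, 53, 22, 55, 8, 26, 7, 21, 20, 6, 45]
insert 33:
  append 33 at index 13 → [78, 56, 59, 53, 22, 55, 8, 26, 7, 21, 20, 6, 45, 33]
  33 > parent 8 at index 6, swap → [78, 56, 59, 53, 22, 55, 33, 26, 7, 21, 20, 6, 45, 8]
extract-max → returns 78:
  remove root 78; move last element 8 to root → [8, 56, 59, 53, 22, 55, 33, 26, 7, 21, 20, 6, 45]
  8 vs larger child 59 at index 2, swap → [59, 56, 8, 53, 22, 55, 33, 26, 7, 21, 20, 6, 45]
  8 vs larger child 55 at index 5, swap → [59, 56, 55, 53, 22, 8, 33, 26, 7, 21, 20, 6, 45]
  8 vs larger child 45 at index 12, swap → [59, 56, 55, 53, 22, 45, 33, 26, 7, 21, 20, 6, 8]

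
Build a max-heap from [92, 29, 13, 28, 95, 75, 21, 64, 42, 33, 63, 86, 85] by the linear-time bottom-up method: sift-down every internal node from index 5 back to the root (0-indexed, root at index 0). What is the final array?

sift down from index 5:
  75 vs larger child 86 at index 11, swap → [92, 29, 13, 28, 95, 86, 21, 64, 42, 33, 63, 75, 85]
sift down from index 4: already satisfies heap property
sift down from index 3:
  28 vs larger child 64 at index 7, swap → [92, 29, 13, 64, 95, 86, 21, 28, 42, 33, 63, 75, 85]
sift down from index 2:
  13 vs larger child 86 at index 5, swap → [92, 29, 86, 64, 95, 13, 21, 28, 42, 33, 63, 75, 85]
  13 vs larger child 85 at index 12, swap → [92, 29, 86, 64, 95, 85, 21, 28, 42, 33, 63, 75, 13]
sift down from index 1:
  29 vs larger child 95 at index 4, swap → [92, 95, 86, 64, 29, 85, 21, 28, 42, 33, 63, 75, 13]
  29 vs larger child 63 at index 10, swap → [92, 95, 86, 64, 63, 85, 21, 28, 42, 33, 29, 75, 13]
sift down from index 0:
  92 vs larger child 95 at index 1, swap → [95, 92, 86, 64, 63, 85, 21, 28, 42, 33, 29, 75, 13]

[95, 92, 86, 64, 63, 85, 21, 28, 42, 33, 29, 75, 13]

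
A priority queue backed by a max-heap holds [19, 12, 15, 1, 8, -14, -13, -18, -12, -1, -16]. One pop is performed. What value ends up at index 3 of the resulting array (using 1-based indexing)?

-13

remove root 19; move last element -16 to root → [-16, 12, 15, 1, 8, -14, -13, -18, -12, -1]
-16 vs larger child 15 at index 3, swap → [15, 12, -16, 1, 8, -14, -13, -18, -12, -1]
-16 vs larger child -13 at index 7, swap → [15, 12, -13, 1, 8, -14, -16, -18, -12, -1]
resulting array: [15, 12, -13, 1, 8, -14, -16, -18, -12, -1]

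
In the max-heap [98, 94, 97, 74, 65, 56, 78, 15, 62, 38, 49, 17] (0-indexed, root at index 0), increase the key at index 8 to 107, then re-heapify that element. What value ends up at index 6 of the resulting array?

set index 8 from 62 to 107 → [98, 94, 97, 74, 65, 56, 78, 15, 107, 38, 49, 17]
107 > parent 74 at index 3, swap → [98, 94, 97, 107, 65, 56, 78, 15, 74, 38, 49, 17]
107 > parent 94 at index 1, swap → [98, 107, 97, 94, 65, 56, 78, 15, 74, 38, 49, 17]
107 > parent 98 at index 0, swap → [107, 98, 97, 94, 65, 56, 78, 15, 74, 38, 49, 17]
resulting array: [107, 98, 97, 94, 65, 56, 78, 15, 74, 38, 49, 17]

78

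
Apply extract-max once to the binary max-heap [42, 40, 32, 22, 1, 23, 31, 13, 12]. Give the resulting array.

remove root 42; move last element 12 to root → [12, 40, 32, 22, 1, 23, 31, 13]
12 vs larger child 40 at index 1, swap → [40, 12, 32, 22, 1, 23, 31, 13]
12 vs larger child 22 at index 3, swap → [40, 22, 32, 12, 1, 23, 31, 13]
12 vs only child 13 at index 7, swap → [40, 22, 32, 13, 1, 23, 31, 12]

[40, 22, 32, 13, 1, 23, 31, 12]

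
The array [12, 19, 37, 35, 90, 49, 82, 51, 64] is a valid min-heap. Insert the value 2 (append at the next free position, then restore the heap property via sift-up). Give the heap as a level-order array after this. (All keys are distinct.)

[2, 12, 37, 35, 19, 49, 82, 51, 64, 90]

append 2 at index 9 → [12, 19, 37, 35, 90, 49, 82, 51, 64, 2]
2 < parent 90 at index 4, swap → [12, 19, 37, 35, 2, 49, 82, 51, 64, 90]
2 < parent 19 at index 1, swap → [12, 2, 37, 35, 19, 49, 82, 51, 64, 90]
2 < parent 12 at index 0, swap → [2, 12, 37, 35, 19, 49, 82, 51, 64, 90]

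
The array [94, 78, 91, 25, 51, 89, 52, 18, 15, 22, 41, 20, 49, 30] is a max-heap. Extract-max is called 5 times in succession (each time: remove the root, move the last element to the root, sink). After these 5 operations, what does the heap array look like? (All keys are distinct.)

extract-max #1 returns 94:
  remove root 94; move last element 30 to root → [30, 78, 91, 25, 51, 89, 52, 18, 15, 22, 41, 20, 49]
  30 vs larger child 91 at index 2, swap → [91, 78, 30, 25, 51, 89, 52, 18, 15, 22, 41, 20, 49]
  30 vs larger child 89 at index 5, swap → [91, 78, 89, 25, 51, 30, 52, 18, 15, 22, 41, 20, 49]
  30 vs larger child 49 at index 12, swap → [91, 78, 89, 25, 51, 49, 52, 18, 15, 22, 41, 20, 30]
extract-max #2 returns 91:
  remove root 91; move last element 30 to root → [30, 78, 89, 25, 51, 49, 52, 18, 15, 22, 41, 20]
  30 vs larger child 89 at index 2, swap → [89, 78, 30, 25, 51, 49, 52, 18, 15, 22, 41, 20]
  30 vs larger child 52 at index 6, swap → [89, 78, 52, 25, 51, 49, 30, 18, 15, 22, 41, 20]
extract-max #3 returns 89:
  remove root 89; move last element 20 to root → [20, 78, 52, 25, 51, 49, 30, 18, 15, 22, 41]
  20 vs larger child 78 at index 1, swap → [78, 20, 52, 25, 51, 49, 30, 18, 15, 22, 41]
  20 vs larger child 51 at index 4, swap → [78, 51, 52, 25, 20, 49, 30, 18, 15, 22, 41]
  20 vs larger child 41 at index 10, swap → [78, 51, 52, 25, 41, 49, 30, 18, 15, 22, 20]
extract-max #4 returns 78:
  remove root 78; move last element 20 to root → [20, 51, 52, 25, 41, 49, 30, 18, 15, 22]
  20 vs larger child 52 at index 2, swap → [52, 51, 20, 25, 41, 49, 30, 18, 15, 22]
  20 vs larger child 49 at index 5, swap → [52, 51, 49, 25, 41, 20, 30, 18, 15, 22]
extract-max #5 returns 52:
  remove root 52; move last element 22 to root → [22, 51, 49, 25, 41, 20, 30, 18, 15]
  22 vs larger child 51 at index 1, swap → [51, 22, 49, 25, 41, 20, 30, 18, 15]
  22 vs larger child 41 at index 4, swap → [51, 41, 49, 25, 22, 20, 30, 18, 15]

[51, 41, 49, 25, 22, 20, 30, 18, 15]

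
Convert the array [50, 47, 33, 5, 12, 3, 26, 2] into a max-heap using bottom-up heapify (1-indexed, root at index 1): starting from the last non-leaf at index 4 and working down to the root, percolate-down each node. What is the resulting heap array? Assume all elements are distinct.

[50, 47, 33, 5, 12, 3, 26, 2]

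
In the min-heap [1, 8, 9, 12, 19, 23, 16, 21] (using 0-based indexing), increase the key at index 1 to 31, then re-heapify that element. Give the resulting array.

[1, 12, 9, 21, 19, 23, 16, 31]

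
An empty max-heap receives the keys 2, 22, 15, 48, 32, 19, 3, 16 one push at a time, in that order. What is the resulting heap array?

[48, 32, 19, 16, 22, 15, 3, 2]

Insert 2:
  append 2 at index 0 → [2] (no swap needed)
Insert 22:
  append 22 at index 1 → [2, 22]
  22 > parent 2 at index 0, swap → [22, 2]
Insert 15:
  append 15 at index 2 → [22, 2, 15] (no swap needed)
Insert 48:
  append 48 at index 3 → [22, 2, 15, 48]
  48 > parent 2 at index 1, swap → [22, 48, 15, 2]
  48 > parent 22 at index 0, swap → [48, 22, 15, 2]
Insert 32:
  append 32 at index 4 → [48, 22, 15, 2, 32]
  32 > parent 22 at index 1, swap → [48, 32, 15, 2, 22]
Insert 19:
  append 19 at index 5 → [48, 32, 15, 2, 22, 19]
  19 > parent 15 at index 2, swap → [48, 32, 19, 2, 22, 15]
Insert 3:
  append 3 at index 6 → [48, 32, 19, 2, 22, 15, 3] (no swap needed)
Insert 16:
  append 16 at index 7 → [48, 32, 19, 2, 22, 15, 3, 16]
  16 > parent 2 at index 3, swap → [48, 32, 19, 16, 22, 15, 3, 2]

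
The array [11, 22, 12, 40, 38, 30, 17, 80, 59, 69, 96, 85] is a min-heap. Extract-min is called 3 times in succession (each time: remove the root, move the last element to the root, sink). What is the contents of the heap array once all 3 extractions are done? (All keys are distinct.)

[22, 38, 30, 40, 69, 96, 85, 80, 59]

extract-min #1 returns 11:
  remove root 11; move last element 85 to root → [85, 22, 12, 40, 38, 30, 17, 80, 59, 69, 96]
  85 vs smaller child 12 at index 2, swap → [12, 22, 85, 40, 38, 30, 17, 80, 59, 69, 96]
  85 vs smaller child 17 at index 6, swap → [12, 22, 17, 40, 38, 30, 85, 80, 59, 69, 96]
extract-min #2 returns 12:
  remove root 12; move last element 96 to root → [96, 22, 17, 40, 38, 30, 85, 80, 59, 69]
  96 vs smaller child 17 at index 2, swap → [17, 22, 96, 40, 38, 30, 85, 80, 59, 69]
  96 vs smaller child 30 at index 5, swap → [17, 22, 30, 40, 38, 96, 85, 80, 59, 69]
extract-min #3 returns 17:
  remove root 17; move last element 69 to root → [69, 22, 30, 40, 38, 96, 85, 80, 59]
  69 vs smaller child 22 at index 1, swap → [22, 69, 30, 40, 38, 96, 85, 80, 59]
  69 vs smaller child 38 at index 4, swap → [22, 38, 30, 40, 69, 96, 85, 80, 59]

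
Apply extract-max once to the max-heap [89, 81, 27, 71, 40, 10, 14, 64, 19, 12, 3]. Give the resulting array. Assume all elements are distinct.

remove root 89; move last element 3 to root → [3, 81, 27, 71, 40, 10, 14, 64, 19, 12]
3 vs larger child 81 at index 1, swap → [81, 3, 27, 71, 40, 10, 14, 64, 19, 12]
3 vs larger child 71 at index 3, swap → [81, 71, 27, 3, 40, 10, 14, 64, 19, 12]
3 vs larger child 64 at index 7, swap → [81, 71, 27, 64, 40, 10, 14, 3, 19, 12]

[81, 71, 27, 64, 40, 10, 14, 3, 19, 12]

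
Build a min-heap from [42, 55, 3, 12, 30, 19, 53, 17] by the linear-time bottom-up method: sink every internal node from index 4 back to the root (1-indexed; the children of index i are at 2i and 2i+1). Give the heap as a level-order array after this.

[3, 12, 19, 17, 30, 42, 53, 55]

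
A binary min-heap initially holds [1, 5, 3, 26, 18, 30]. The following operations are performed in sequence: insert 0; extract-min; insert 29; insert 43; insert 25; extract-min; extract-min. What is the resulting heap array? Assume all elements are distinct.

insert 0:
  append 0 at index 6 → [1, 5, 3, 26, 18, 30, 0]
  0 < parent 3 at index 2, swap → [1, 5, 0, 26, 18, 30, 3]
  0 < parent 1 at index 0, swap → [0, 5, 1, 26, 18, 30, 3]
extract-min → returns 0:
  remove root 0; move last element 3 to root → [3, 5, 1, 26, 18, 30]
  3 vs smaller child 1 at index 2, swap → [1, 5, 3, 26, 18, 30]
insert 29:
  append 29 at index 6 → [1, 5, 3, 26, 18, 30, 29] (no swap needed)
insert 43:
  append 43 at index 7 → [1, 5, 3, 26, 18, 30, 29, 43] (no swap needed)
insert 25:
  append 25 at index 8 → [1, 5, 3, 26, 18, 30, 29, 43, 25]
  25 < parent 26 at index 3, swap → [1, 5, 3, 25, 18, 30, 29, 43, 26]
extract-min → returns 1:
  remove root 1; move last element 26 to root → [26, 5, 3, 25, 18, 30, 29, 43]
  26 vs smaller child 3 at index 2, swap → [3, 5, 26, 25, 18, 30, 29, 43]
extract-min → returns 3:
  remove root 3; move last element 43 to root → [43, 5, 26, 25, 18, 30, 29]
  43 vs smaller child 5 at index 1, swap → [5, 43, 26, 25, 18, 30, 29]
  43 vs smaller child 18 at index 4, swap → [5, 18, 26, 25, 43, 30, 29]

[5, 18, 26, 25, 43, 30, 29]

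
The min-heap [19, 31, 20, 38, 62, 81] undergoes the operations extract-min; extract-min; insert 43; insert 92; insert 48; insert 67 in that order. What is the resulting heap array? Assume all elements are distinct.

extract-min → returns 19:
  remove root 19; move last element 81 to root → [81, 31, 20, 38, 62]
  81 vs smaller child 20 at index 2, swap → [20, 31, 81, 38, 62]
extract-min → returns 20:
  remove root 20; move last element 62 to root → [62, 31, 81, 38]
  62 vs smaller child 31 at index 1, swap → [31, 62, 81, 38]
  62 vs only child 38 at index 3, swap → [31, 38, 81, 62]
insert 43:
  append 43 at index 4 → [31, 38, 81, 62, 43] (no swap needed)
insert 92:
  append 92 at index 5 → [31, 38, 81, 62, 43, 92] (no swap needed)
insert 48:
  append 48 at index 6 → [31, 38, 81, 62, 43, 92, 48]
  48 < parent 81 at index 2, swap → [31, 38, 48, 62, 43, 92, 81]
insert 67:
  append 67 at index 7 → [31, 38, 48, 62, 43, 92, 81, 67] (no swap needed)

[31, 38, 48, 62, 43, 92, 81, 67]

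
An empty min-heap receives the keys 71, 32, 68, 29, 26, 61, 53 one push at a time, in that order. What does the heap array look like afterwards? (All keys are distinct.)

Insert 71:
  append 71 at index 0 → [71] (no swap needed)
Insert 32:
  append 32 at index 1 → [71, 32]
  32 < parent 71 at index 0, swap → [32, 71]
Insert 68:
  append 68 at index 2 → [32, 71, 68] (no swap needed)
Insert 29:
  append 29 at index 3 → [32, 71, 68, 29]
  29 < parent 71 at index 1, swap → [32, 29, 68, 71]
  29 < parent 32 at index 0, swap → [29, 32, 68, 71]
Insert 26:
  append 26 at index 4 → [29, 32, 68, 71, 26]
  26 < parent 32 at index 1, swap → [29, 26, 68, 71, 32]
  26 < parent 29 at index 0, swap → [26, 29, 68, 71, 32]
Insert 61:
  append 61 at index 5 → [26, 29, 68, 71, 32, 61]
  61 < parent 68 at index 2, swap → [26, 29, 61, 71, 32, 68]
Insert 53:
  append 53 at index 6 → [26, 29, 61, 71, 32, 68, 53]
  53 < parent 61 at index 2, swap → [26, 29, 53, 71, 32, 68, 61]

[26, 29, 53, 71, 32, 68, 61]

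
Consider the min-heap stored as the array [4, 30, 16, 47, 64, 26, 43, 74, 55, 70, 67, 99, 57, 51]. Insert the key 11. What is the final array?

[4, 30, 11, 47, 64, 26, 16, 74, 55, 70, 67, 99, 57, 51, 43]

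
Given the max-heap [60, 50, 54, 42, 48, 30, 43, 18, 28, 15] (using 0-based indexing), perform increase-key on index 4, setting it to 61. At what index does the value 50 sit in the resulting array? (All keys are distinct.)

4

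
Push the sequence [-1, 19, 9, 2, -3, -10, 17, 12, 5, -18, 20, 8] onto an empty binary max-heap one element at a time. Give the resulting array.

Insert -1:
  append -1 at index 0 → [-1] (no swap needed)
Insert 19:
  append 19 at index 1 → [-1, 19]
  19 > parent -1 at index 0, swap → [19, -1]
Insert 9:
  append 9 at index 2 → [19, -1, 9] (no swap needed)
Insert 2:
  append 2 at index 3 → [19, -1, 9, 2]
  2 > parent -1 at index 1, swap → [19, 2, 9, -1]
Insert -3:
  append -3 at index 4 → [19, 2, 9, -1, -3] (no swap needed)
Insert -10:
  append -10 at index 5 → [19, 2, 9, -1, -3, -10] (no swap needed)
Insert 17:
  append 17 at index 6 → [19, 2, 9, -1, -3, -10, 17]
  17 > parent 9 at index 2, swap → [19, 2, 17, -1, -3, -10, 9]
Insert 12:
  append 12 at index 7 → [19, 2, 17, -1, -3, -10, 9, 12]
  12 > parent -1 at index 3, swap → [19, 2, 17, 12, -3, -10, 9, -1]
  12 > parent 2 at index 1, swap → [19, 12, 17, 2, -3, -10, 9, -1]
Insert 5:
  append 5 at index 8 → [19, 12, 17, 2, -3, -10, 9, -1, 5]
  5 > parent 2 at index 3, swap → [19, 12, 17, 5, -3, -10, 9, -1, 2]
Insert -18:
  append -18 at index 9 → [19, 12, 17, 5, -3, -10, 9, -1, 2, -18] (no swap needed)
Insert 20:
  append 20 at index 10 → [19, 12, 17, 5, -3, -10, 9, -1, 2, -18, 20]
  20 > parent -3 at index 4, swap → [19, 12, 17, 5, 20, -10, 9, -1, 2, -18, -3]
  20 > parent 12 at index 1, swap → [19, 20, 17, 5, 12, -10, 9, -1, 2, -18, -3]
  20 > parent 19 at index 0, swap → [20, 19, 17, 5, 12, -10, 9, -1, 2, -18, -3]
Insert 8:
  append 8 at index 11 → [20, 19, 17, 5, 12, -10, 9, -1, 2, -18, -3, 8]
  8 > parent -10 at index 5, swap → [20, 19, 17, 5, 12, 8, 9, -1, 2, -18, -3, -10]

[20, 19, 17, 5, 12, 8, 9, -1, 2, -18, -3, -10]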